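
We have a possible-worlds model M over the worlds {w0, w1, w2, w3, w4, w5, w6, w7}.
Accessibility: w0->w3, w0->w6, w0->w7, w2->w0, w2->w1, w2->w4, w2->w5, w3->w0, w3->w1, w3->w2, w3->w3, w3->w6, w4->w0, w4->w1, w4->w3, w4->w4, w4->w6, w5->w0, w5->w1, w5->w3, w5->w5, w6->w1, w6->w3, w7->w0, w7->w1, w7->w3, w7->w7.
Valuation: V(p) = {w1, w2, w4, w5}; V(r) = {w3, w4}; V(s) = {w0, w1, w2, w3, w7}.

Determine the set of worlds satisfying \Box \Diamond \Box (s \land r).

w0, w1

Let φ = \Box \Diamond \Box (s \land r). Evaluate φ at each world:
  w0 (successors {w3, w6, w7}): φ is true.
  w1 (successors ∅): φ is true.
  w2 (successors {w0, w1, w4, w5}): φ is false.
  w3 (successors {w0, w1, w2, w3, w6}): φ is false.
  w4 (successors {w0, w1, w3, w4, w6}): φ is false.
  w5 (successors {w0, w1, w3, w5}): φ is false.
  w6 (successors {w1, w3}): φ is false.
  w7 (successors {w0, w1, w3, w7}): φ is false.
For instance, at w4:
  At w4: \Box \Diamond \Box (s \land r) requires \Diamond \Box (s \land r) at every successor {w0, w1, w3, w4, w6}.
    \Diamond \Box (s \land r) fails at w0, so \Box \Diamond \Box (s \land r) is false at w4.
      At w0: \Diamond \Box (s \land r) requires \Box (s \land r) at some successor in {w3, w6, w7}.
        At w3: \Box (s \land r) is false.
        At w6: \Box (s \land r) is false.
        At w7: \Box (s \land r) is false.
      So \Diamond \Box (s \land r) is false at w0.
Satisfying worlds: {w0, w1}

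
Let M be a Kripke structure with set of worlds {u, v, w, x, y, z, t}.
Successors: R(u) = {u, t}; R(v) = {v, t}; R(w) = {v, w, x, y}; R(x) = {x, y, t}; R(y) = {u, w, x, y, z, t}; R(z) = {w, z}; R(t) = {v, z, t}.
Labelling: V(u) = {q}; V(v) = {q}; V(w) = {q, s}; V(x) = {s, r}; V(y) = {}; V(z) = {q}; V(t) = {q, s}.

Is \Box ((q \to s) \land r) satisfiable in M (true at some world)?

No

Let φ = \Box ((q \to s) \land r). Evaluate φ at each world:
  u (successors {u, t}): φ is false.
  v (successors {v, t}): φ is false.
  w (successors {v, w, x, y}): φ is false.
  x (successors {x, y, t}): φ is false.
  y (successors {u, w, x, y, z, t}): φ is false.
  z (successors {w, z}): φ is false.
  t (successors {v, z, t}): φ is false.
For instance, at t:
  At t: \Box ((q \to s) \land r) requires (q \to s) \land r at every successor {v, z, t}.
    (q \to s) \land r fails at v, so \Box ((q \to s) \land r) is false at t.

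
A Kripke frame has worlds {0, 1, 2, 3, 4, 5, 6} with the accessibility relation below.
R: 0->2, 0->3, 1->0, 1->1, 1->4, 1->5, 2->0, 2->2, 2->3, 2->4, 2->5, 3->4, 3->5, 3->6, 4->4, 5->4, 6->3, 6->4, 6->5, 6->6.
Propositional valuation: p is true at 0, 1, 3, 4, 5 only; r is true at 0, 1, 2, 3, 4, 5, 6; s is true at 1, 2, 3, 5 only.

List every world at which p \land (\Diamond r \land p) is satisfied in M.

Let φ = p \land (\Diamond r \land p). Evaluate φ at each world:
  0 (successors {2, 3}): φ is true.
  1 (successors {0, 1, 4, 5}): φ is true.
  2 (successors {0, 2, 3, 4, 5}): φ is false.
  3 (successors {4, 5, 6}): φ is true.
  4 (successors {4}): φ is true.
  5 (successors {4}): φ is true.
  6 (successors {3, 4, 5, 6}): φ is false.
For instance, at 4:
  At 4: p is true, \Diamond r \land p is true, so p \land (\Diamond r \land p) is true.
    At 4: \Diamond r is true, p is true, so \Diamond r \land p is true.
      At 4: \Diamond r requires r at some successor in {4}.
        r holds at 4, so \Diamond r is true at 4.
Satisfying worlds: {0, 1, 3, 4, 5}

0, 1, 3, 4, 5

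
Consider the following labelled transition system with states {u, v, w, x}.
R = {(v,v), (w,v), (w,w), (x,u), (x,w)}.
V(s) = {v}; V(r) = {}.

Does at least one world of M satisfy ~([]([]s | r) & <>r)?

Let φ = ~([]([]s | r) & <>r). Evaluate φ at each world:
  u (successors ∅): φ is true.
  v (successors {v}): φ is true.
  w (successors {v, w}): φ is true.
  x (successors {u, w}): φ is true.
Detail at u (witness):
  At u: []([]s | r) & <>r is false, so ~([]([]s | r) & <>r) is true.
    At u: []([]s | r) is true, <>r is false, so []([]s | r) & <>r is false.
      At u: no accessible worlds, so []([]s | r) holds vacuously.
      At u: no accessible worlds, so <>r is false.

Yes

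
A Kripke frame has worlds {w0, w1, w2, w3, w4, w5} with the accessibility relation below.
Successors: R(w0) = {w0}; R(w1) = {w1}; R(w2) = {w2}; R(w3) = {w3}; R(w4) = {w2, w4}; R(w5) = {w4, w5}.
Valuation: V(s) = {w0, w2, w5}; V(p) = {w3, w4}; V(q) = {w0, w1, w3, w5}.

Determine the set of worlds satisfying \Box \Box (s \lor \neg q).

Let φ = \Box \Box (s \lor \neg q). Evaluate φ at each world:
  w0 (successors {w0}): φ is true.
  w1 (successors {w1}): φ is false.
  w2 (successors {w2}): φ is true.
  w3 (successors {w3}): φ is false.
  w4 (successors {w2, w4}): φ is true.
  w5 (successors {w4, w5}): φ is true.
For instance, at w2:
  At w2: \Box \Box (s \lor \neg q) requires \Box (s \lor \neg q) at every successor {w2}.
      At w2: \Box (s \lor \neg q) requires s \lor \neg q at every successor {w2}.
        At w2: s \lor \neg q is true.
      So \Box (s \lor \neg q) is true at w2.
  So \Box \Box (s \lor \neg q) is true at w2.
Satisfying worlds: {w0, w2, w4, w5}

w0, w2, w4, w5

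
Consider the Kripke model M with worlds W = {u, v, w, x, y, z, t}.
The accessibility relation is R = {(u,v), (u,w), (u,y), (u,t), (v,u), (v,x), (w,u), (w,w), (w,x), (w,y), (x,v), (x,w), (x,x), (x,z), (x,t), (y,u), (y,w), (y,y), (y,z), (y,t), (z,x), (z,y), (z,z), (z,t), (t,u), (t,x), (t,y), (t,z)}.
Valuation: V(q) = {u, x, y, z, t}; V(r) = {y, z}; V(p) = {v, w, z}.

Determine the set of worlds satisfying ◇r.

u, w, x, y, z, t

Let φ = ◇r. Evaluate φ at each world:
  u (successors {v, w, y, t}): φ is true.
  v (successors {u, x}): φ is false.
  w (successors {u, w, x, y}): φ is true.
  x (successors {v, w, x, z, t}): φ is true.
  y (successors {u, w, y, z, t}): φ is true.
  z (successors {x, y, z, t}): φ is true.
  t (successors {u, x, y, z}): φ is true.
For instance, at y:
  At y: ◇r requires r at some successor in {u, w, y, z, t}.
    r holds at y, so ◇r is true at y.
Satisfying worlds: {u, w, x, y, z, t}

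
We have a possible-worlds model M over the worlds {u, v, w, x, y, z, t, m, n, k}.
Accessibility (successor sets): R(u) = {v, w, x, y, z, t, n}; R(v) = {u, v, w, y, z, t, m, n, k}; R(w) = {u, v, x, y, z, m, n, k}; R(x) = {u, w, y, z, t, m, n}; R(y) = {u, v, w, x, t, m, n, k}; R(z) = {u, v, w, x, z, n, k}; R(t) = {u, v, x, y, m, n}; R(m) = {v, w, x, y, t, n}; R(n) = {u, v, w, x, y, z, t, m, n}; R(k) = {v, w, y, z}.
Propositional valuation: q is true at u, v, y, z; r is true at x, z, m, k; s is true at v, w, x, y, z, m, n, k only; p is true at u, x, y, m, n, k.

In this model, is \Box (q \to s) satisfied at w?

Recall that \Box ψ holds at a world iff ψ holds at every accessible world, and \Diamond ψ holds iff ψ holds at some accessible world.
At w: \Box (q \to s) requires q \to s at every successor {u, v, x, y, z, m, n, k}.
  q \to s fails at u, so \Box (q \to s) is false at w.

No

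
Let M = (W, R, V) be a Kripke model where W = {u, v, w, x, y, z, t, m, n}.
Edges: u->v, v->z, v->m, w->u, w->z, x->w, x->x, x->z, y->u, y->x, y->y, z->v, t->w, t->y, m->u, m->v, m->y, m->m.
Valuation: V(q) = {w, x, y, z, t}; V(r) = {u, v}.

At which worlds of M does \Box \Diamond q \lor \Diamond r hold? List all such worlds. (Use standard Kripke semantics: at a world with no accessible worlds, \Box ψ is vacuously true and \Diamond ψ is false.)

Let φ = \Box \Diamond q \lor \Diamond r. Evaluate φ at each world:
  u (successors {v}): φ is true.
  v (successors {z, m}): φ is false.
  w (successors {u, z}): φ is true.
  x (successors {w, x, z}): φ is false.
  y (successors {u, x, y}): φ is true.
  z (successors {v}): φ is true.
  t (successors {w, y}): φ is true.
  m (successors {u, v, y, m}): φ is true.
  n (successors ∅): φ is true.
For instance, at t:
  At t: \Box \Diamond q is true, \Diamond r is false, so \Box \Diamond q \lor \Diamond r is true.
    At t: \Box \Diamond q requires \Diamond q at every successor {w, y}.
      At w: \Diamond q is true.
      At y: \Diamond q is true.
    So \Box \Diamond q is true at t.
    At t: \Diamond r requires r at some successor in {w, y}.
      At w: r is false.
      At y: r is false.
    So \Diamond r is false at t.
Satisfying worlds: {u, w, y, z, t, m, n}

u, w, y, z, t, m, n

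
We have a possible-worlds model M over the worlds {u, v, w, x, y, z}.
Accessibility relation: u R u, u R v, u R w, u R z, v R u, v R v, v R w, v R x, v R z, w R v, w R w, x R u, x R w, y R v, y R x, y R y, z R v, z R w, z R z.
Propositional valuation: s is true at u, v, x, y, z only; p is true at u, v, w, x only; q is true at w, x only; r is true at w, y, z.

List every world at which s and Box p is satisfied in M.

x

Let φ = s and Box p. Evaluate φ at each world:
  u (successors {u, v, w, z}): φ is false.
  v (successors {u, v, w, x, z}): φ is false.
  w (successors {v, w}): φ is false.
  x (successors {u, w}): φ is true.
  y (successors {v, x, y}): φ is false.
  z (successors {v, w, z}): φ is false.
For instance, at z:
  At z: s is true, Box p is false, so s and Box p is false.
    At z: Box p requires p at every successor {v, w, z}.
      p fails at z, so Box p is false at z.
Satisfying worlds: {x}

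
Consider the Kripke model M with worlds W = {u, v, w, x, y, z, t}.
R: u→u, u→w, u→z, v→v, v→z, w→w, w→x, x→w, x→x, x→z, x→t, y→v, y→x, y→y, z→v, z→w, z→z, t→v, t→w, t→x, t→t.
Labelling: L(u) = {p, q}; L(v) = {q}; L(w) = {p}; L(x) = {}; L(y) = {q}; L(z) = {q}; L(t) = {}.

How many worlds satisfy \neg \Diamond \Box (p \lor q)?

1

Recall that \Box ψ holds at a world iff ψ holds at every accessible world, and \Diamond ψ holds iff ψ holds at some accessible world.
Let φ = \neg \Diamond \Box (p \lor q). Evaluate φ at each world:
  u (successors {u, w, z}): φ is false.
  v (successors {v, z}): φ is false.
  w (successors {w, x}): φ is true.
  x (successors {w, x, z, t}): φ is false.
  y (successors {v, x, y}): φ is false.
  z (successors {v, w, z}): φ is false.
  t (successors {v, w, x, t}): φ is false.
For instance, at t:
  At t: \Diamond \Box (p \lor q) is true, so \neg \Diamond \Box (p \lor q) is false.
    At t: \Diamond \Box (p \lor q) requires \Box (p \lor q) at some successor in {v, w, x, t}.
      \Box (p \lor q) holds at v, so \Diamond \Box (p \lor q) is true at t.
Satisfying worlds: {w}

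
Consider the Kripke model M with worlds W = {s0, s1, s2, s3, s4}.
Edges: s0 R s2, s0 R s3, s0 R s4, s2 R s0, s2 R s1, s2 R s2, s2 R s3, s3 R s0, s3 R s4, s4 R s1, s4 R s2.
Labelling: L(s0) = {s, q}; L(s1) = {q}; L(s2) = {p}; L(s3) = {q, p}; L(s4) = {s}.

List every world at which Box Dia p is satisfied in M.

Recall that Box ψ holds at a world iff ψ holds at every accessible world, and Dia ψ holds iff ψ holds at some accessible world.
Let φ = Box Dia p. Evaluate φ at each world:
  s0 (successors {s2, s3, s4}): φ is false.
  s1 (successors ∅): φ is true.
  s2 (successors {s0, s1, s2, s3}): φ is false.
  s3 (successors {s0, s4}): φ is true.
  s4 (successors {s1, s2}): φ is false.
For instance, at s2:
  At s2: Box Dia p requires Dia p at every successor {s0, s1, s2, s3}.
    Dia p fails at s1, so Box Dia p is false at s2.
      At s1: no accessible worlds, so Dia p is false.
Satisfying worlds: {s1, s3}

s1, s3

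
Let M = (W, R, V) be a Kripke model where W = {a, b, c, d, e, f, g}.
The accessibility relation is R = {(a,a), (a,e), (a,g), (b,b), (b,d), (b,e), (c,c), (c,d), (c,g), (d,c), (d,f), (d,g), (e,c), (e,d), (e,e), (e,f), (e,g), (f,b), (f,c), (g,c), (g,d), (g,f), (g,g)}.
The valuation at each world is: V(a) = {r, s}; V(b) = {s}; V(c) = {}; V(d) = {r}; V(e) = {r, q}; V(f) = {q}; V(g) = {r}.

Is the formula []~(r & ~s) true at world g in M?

No

At g: []~(r & ~s) requires ~(r & ~s) at every successor {c, d, f, g}.
  ~(r & ~s) fails at d, so []~(r & ~s) is false at g.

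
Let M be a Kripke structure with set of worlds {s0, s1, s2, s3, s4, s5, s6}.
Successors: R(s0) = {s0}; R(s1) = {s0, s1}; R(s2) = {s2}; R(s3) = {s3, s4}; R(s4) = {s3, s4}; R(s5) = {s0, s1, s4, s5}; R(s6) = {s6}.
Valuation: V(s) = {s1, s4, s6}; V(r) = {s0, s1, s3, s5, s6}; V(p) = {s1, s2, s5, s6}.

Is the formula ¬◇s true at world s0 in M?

Yes

At s0: ◇s is false, so ¬◇s is true.
  At s0: ◇s requires s at some successor in {s0}.
    At s0: s is false.
  So ◇s is false at s0.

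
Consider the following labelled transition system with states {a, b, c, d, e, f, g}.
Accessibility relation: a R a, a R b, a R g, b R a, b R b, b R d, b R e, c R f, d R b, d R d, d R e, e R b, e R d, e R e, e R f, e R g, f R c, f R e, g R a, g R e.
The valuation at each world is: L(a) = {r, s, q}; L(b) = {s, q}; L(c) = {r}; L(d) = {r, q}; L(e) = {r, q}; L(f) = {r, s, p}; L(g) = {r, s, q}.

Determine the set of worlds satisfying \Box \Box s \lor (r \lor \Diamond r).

Recall that \Box ψ holds at a world iff ψ holds at every accessible world, and \Diamond ψ holds iff ψ holds at some accessible world.
Let φ = \Box \Box s \lor (r \lor \Diamond r). Evaluate φ at each world:
  a (successors {a, b, g}): φ is true.
  b (successors {a, b, d, e}): φ is true.
  c (successors {f}): φ is true.
  d (successors {b, d, e}): φ is true.
  e (successors {b, d, e, f, g}): φ is true.
  f (successors {c, e}): φ is true.
  g (successors {a, e}): φ is true.
For instance, at a:
  At a: \Box \Box s is false, r \lor \Diamond r is true, so \Box \Box s \lor (r \lor \Diamond r) is true.
    At a: \Box \Box s requires \Box s at every successor {a, b, g}.
      \Box s fails at b, so \Box \Box s is false at a.
    At a: r is true, \Diamond r is true, so r \lor \Diamond r is true.
      At a: \Diamond r requires r at some successor in {a, b, g}.
        r holds at a, so \Diamond r is true at a.
Satisfying worlds: {a, b, c, d, e, f, g}

a, b, c, d, e, f, g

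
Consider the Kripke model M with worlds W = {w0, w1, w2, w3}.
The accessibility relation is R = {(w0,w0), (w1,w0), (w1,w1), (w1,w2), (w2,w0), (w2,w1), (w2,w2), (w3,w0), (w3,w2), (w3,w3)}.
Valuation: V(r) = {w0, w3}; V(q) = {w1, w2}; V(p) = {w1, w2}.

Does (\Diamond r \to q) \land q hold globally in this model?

No

Recall that \Diamond ψ holds at a world iff ψ holds at some accessible world.
Let φ = (\Diamond r \to q) \land q. Evaluate φ at each world:
  w0 (successors {w0}): φ is false.
  w1 (successors {w0, w1, w2}): φ is true.
  w2 (successors {w0, w1, w2}): φ is true.
  w3 (successors {w0, w2, w3}): φ is false.
Detail at w0 (counterexample):
  At w0: \Diamond r \to q is false, q is false, so (\Diamond r \to q) \land q is false.
    At w0: \Diamond r is true, q is false, so \Diamond r \to q is false.
      At w0: \Diamond r requires r at some successor in {w0}.
        r holds at w0, so \Diamond r is true at w0.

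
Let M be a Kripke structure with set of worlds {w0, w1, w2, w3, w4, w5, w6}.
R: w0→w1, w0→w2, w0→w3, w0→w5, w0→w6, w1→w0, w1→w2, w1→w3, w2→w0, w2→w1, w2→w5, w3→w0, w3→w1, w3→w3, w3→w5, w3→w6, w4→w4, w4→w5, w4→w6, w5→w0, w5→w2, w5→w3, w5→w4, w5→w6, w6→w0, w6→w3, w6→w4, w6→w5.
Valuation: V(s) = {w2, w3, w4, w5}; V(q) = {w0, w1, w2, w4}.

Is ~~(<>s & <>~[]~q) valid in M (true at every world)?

Let φ = ~~(<>s & <>~[]~q). Evaluate φ at each world:
  w0 (successors {w1, w2, w3, w5, w6}): φ is true.
  w1 (successors {w0, w2, w3}): φ is true.
  w2 (successors {w0, w1, w5}): φ is true.
  w3 (successors {w0, w1, w3, w5, w6}): φ is true.
  w4 (successors {w4, w5, w6}): φ is true.
  w5 (successors {w0, w2, w3, w4, w6}): φ is true.
  w6 (successors {w0, w3, w4, w5}): φ is true.
For instance, at w0:
  At w0: ~(<>s & <>~[]~q) is false, so ~~(<>s & <>~[]~q) is true.
    At w0: <>s & <>~[]~q is true, so ~(<>s & <>~[]~q) is false.
      At w0: <>s is true, <>~[]~q is true, so <>s & <>~[]~q is true.

Yes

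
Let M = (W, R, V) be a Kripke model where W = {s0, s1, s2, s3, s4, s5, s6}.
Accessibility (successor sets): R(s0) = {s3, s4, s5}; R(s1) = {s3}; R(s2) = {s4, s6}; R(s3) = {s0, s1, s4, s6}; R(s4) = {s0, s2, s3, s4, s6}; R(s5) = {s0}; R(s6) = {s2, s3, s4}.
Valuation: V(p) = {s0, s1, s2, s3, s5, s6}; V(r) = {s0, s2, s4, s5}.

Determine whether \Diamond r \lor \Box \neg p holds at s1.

No

Recall that \Box ψ holds at a world iff ψ holds at every accessible world, and \Diamond ψ holds iff ψ holds at some accessible world.
At s1: \Diamond r is false, \Box \neg p is false, so \Diamond r \lor \Box \neg p is false.
  At s1: \Diamond r requires r at some successor in {s3}.
    At s3: r is false.
  So \Diamond r is false at s1.
  At s1: \Box \neg p requires \neg p at every successor {s3}.
    \neg p fails at s3, so \Box \neg p is false at s1.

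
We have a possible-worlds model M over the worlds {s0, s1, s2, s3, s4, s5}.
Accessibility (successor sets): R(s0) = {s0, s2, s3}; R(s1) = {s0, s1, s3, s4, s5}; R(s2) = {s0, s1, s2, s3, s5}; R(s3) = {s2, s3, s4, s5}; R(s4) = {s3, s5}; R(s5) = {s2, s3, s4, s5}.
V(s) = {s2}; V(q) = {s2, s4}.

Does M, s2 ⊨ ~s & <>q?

No

Recall that <>ψ holds at a world iff ψ holds at some accessible world.
At s2: ~s is false, <>q is true, so ~s & <>q is false.
  At s2: <>q requires q at some successor in {s0, s1, s2, s3, s5}.
    q holds at s2, so <>q is true at s2.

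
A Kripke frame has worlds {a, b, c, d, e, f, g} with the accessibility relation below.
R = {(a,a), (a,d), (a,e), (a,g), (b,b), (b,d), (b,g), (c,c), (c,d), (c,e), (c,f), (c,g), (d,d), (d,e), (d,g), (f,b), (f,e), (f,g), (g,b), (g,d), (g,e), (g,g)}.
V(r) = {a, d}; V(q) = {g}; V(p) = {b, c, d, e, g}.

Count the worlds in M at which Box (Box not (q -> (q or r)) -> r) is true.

Let φ = Box (Box not (q -> (q or r)) -> r). Evaluate φ at each world:
  a (successors {a, d, e, g}): φ is false.
  b (successors {b, d, g}): φ is true.
  c (successors {c, d, e, f, g}): φ is false.
  d (successors {d, e, g}): φ is false.
  e (successors ∅): φ is true.
  f (successors {b, e, g}): φ is false.
  g (successors {b, d, e, g}): φ is false.
For instance, at f:
  At f: Box (Box not (q -> (q or r)) -> r) requires Box not (q -> (q or r)) -> r at every successor {b, e, g}.
    Box not (q -> (q or r)) -> r fails at e, so Box (Box not (q -> (q or r)) -> r) is false at f.
      At e: Box not (q -> (q or r)) is true, r is false, so Box not (q -> (q or r)) -> r is false.
Satisfying worlds: {b, e}

2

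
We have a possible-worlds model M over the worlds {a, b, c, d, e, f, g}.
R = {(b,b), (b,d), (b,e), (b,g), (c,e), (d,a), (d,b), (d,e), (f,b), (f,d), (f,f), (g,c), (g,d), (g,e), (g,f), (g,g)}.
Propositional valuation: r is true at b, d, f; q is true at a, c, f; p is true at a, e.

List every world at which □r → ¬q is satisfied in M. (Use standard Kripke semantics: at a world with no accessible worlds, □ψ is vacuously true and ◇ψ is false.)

b, c, d, e, g

Recall that □ψ holds at a world iff ψ holds at every accessible world, and ◇ψ holds iff ψ holds at some accessible world.
Let φ = □r → ¬q. Evaluate φ at each world:
  a (successors ∅): φ is false.
  b (successors {b, d, e, g}): φ is true.
  c (successors {e}): φ is true.
  d (successors {a, b, e}): φ is true.
  e (successors ∅): φ is true.
  f (successors {b, d, f}): φ is false.
  g (successors {c, d, e, f, g}): φ is true.
For instance, at c:
  At c: □r is false, ¬q is false, so □r → ¬q is true.
    At c: □r requires r at every successor {e}.
      r fails at e, so □r is false at c.
Satisfying worlds: {b, c, d, e, g}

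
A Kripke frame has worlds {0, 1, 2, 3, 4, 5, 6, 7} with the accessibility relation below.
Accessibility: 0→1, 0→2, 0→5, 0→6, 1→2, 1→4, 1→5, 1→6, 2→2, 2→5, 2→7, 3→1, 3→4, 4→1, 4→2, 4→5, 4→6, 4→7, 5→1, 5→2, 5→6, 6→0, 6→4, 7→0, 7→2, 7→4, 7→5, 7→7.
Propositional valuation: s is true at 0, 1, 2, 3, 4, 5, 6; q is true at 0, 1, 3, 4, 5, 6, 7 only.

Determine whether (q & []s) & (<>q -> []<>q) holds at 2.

At 2: q & []s is false, <>q -> []<>q is true, so (q & []s) & (<>q -> []<>q) is false.
  At 2: q is false, []s is false, so q & []s is false.
    At 2: []s requires s at every successor {2, 5, 7}.
      s fails at 7, so []s is false at 2.
  At 2: <>q is true, []<>q is true, so <>q -> []<>q is true.
    At 2: <>q requires q at some successor in {2, 5, 7}.
      q holds at 5, so <>q is true at 2.
    At 2: []<>q requires <>q at every successor {2, 5, 7}.
      At 2: <>q is true.
      At 5: <>q is true.
      At 7: <>q is true.
    So []<>q is true at 2.

No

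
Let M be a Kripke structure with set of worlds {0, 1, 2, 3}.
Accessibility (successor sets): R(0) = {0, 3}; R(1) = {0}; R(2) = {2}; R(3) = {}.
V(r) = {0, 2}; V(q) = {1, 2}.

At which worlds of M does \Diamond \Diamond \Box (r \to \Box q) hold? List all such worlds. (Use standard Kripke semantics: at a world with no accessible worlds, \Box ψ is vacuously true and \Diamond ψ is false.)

0, 1, 2

Let φ = \Diamond \Diamond \Box (r \to \Box q). Evaluate φ at each world:
  0 (successors {0, 3}): φ is true.
  1 (successors {0}): φ is true.
  2 (successors {2}): φ is true.
  3 (successors ∅): φ is false.
For instance, at 1:
  At 1: \Diamond \Diamond \Box (r \to \Box q) requires \Diamond \Box (r \to \Box q) at some successor in {0}.
    \Diamond \Box (r \to \Box q) holds at 0, so \Diamond \Diamond \Box (r \to \Box q) is true at 1.
      At 0: \Diamond \Box (r \to \Box q) requires \Box (r \to \Box q) at some successor in {0, 3}.
        \Box (r \to \Box q) holds at 3, so \Diamond \Box (r \to \Box q) is true at 0.
Satisfying worlds: {0, 1, 2}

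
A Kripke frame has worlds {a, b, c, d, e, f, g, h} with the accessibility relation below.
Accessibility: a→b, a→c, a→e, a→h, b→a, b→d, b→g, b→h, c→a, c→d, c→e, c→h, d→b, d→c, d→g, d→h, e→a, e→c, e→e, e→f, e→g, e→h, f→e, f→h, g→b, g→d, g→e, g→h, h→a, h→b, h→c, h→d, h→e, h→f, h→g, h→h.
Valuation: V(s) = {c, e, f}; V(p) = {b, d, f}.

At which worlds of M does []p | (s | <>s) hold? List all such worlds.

a, c, d, e, f, g, h

Let φ = []p | (s | <>s). Evaluate φ at each world:
  a (successors {b, c, e, h}): φ is true.
  b (successors {a, d, g, h}): φ is false.
  c (successors {a, d, e, h}): φ is true.
  d (successors {b, c, g, h}): φ is true.
  e (successors {a, c, e, f, g, h}): φ is true.
  f (successors {e, h}): φ is true.
  g (successors {b, d, e, h}): φ is true.
  h (successors {a, b, c, d, e, f, g, h}): φ is true.
For instance, at b:
  At b: []p is false, s | <>s is false, so []p | (s | <>s) is false.
    At b: []p requires p at every successor {a, d, g, h}.
      p fails at a, so []p is false at b.
    At b: s is false, <>s is false, so s | <>s is false.
      At b: <>s requires s at some successor in {a, d, g, h}.
        At a: s is false.
        At d: s is false.
        At g: s is false.
        At h: s is false.
      So <>s is false at b.
Satisfying worlds: {a, c, d, e, f, g, h}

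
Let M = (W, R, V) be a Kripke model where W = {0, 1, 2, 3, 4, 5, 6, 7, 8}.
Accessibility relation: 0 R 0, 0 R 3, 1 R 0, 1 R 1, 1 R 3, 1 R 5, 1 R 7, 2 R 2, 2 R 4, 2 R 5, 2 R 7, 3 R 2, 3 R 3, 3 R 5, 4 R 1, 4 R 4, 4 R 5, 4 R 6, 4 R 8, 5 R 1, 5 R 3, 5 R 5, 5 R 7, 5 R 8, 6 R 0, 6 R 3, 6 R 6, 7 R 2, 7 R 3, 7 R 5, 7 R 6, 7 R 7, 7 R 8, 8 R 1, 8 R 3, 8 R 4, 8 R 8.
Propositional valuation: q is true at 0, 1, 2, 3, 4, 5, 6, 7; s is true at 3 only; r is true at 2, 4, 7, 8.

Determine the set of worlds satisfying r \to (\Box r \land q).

Recall that \Box ψ holds at a world iff ψ holds at every accessible world, and \Diamond ψ holds iff ψ holds at some accessible world.
Let φ = r \to (\Box r \land q). Evaluate φ at each world:
  0 (successors {0, 3}): φ is true.
  1 (successors {0, 1, 3, 5, 7}): φ is true.
  2 (successors {2, 4, 5, 7}): φ is false.
  3 (successors {2, 3, 5}): φ is true.
  4 (successors {1, 4, 5, 6, 8}): φ is false.
  5 (successors {1, 3, 5, 7, 8}): φ is true.
  6 (successors {0, 3, 6}): φ is true.
  7 (successors {2, 3, 5, 6, 7, 8}): φ is false.
  8 (successors {1, 3, 4, 8}): φ is false.
For instance, at 4:
  At 4: r is true, \Box r \land q is false, so r \to (\Box r \land q) is false.
    At 4: \Box r is false, q is true, so \Box r \land q is false.
      At 4: \Box r requires r at every successor {1, 4, 5, 6, 8}.
        r fails at 1, so \Box r is false at 4.
Satisfying worlds: {0, 1, 3, 5, 6}

0, 1, 3, 5, 6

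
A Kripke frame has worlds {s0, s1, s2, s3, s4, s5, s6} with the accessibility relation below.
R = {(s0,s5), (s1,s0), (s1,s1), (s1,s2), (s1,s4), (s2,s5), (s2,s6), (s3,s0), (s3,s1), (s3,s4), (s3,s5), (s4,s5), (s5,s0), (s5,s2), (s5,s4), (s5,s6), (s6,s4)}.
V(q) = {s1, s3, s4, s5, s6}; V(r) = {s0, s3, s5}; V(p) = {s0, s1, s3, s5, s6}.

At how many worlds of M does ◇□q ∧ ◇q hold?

5

Let φ = ◇□q ∧ ◇q. Evaluate φ at each world:
  s0 (successors {s5}): φ is false.
  s1 (successors {s0, s1, s2, s4}): φ is true.
  s2 (successors {s5, s6}): φ is true.
  s3 (successors {s0, s1, s4, s5}): φ is true.
  s4 (successors {s5}): φ is false.
  s5 (successors {s0, s2, s4, s6}): φ is true.
  s6 (successors {s4}): φ is true.
For instance, at s4:
  At s4: ◇□q is false, ◇q is true, so ◇□q ∧ ◇q is false.
    At s4: ◇□q requires □q at some successor in {s5}.
      At s5: □q is false.
    So ◇□q is false at s4.
    At s4: ◇q requires q at some successor in {s5}.
      q holds at s5, so ◇q is true at s4.
Satisfying worlds: {s1, s2, s3, s5, s6}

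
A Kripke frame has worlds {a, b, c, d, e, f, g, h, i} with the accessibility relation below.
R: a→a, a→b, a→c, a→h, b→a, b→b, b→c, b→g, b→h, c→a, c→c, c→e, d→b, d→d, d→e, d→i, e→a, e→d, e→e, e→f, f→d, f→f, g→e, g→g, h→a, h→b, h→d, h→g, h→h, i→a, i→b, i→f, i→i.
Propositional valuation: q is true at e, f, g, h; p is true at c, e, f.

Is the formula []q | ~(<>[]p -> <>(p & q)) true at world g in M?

Recall that []ψ holds at a world iff ψ holds at every accessible world, and <>ψ holds iff ψ holds at some accessible world.
At g: []q is true, ~(<>[]p -> <>(p & q)) is false, so []q | ~(<>[]p -> <>(p & q)) is true.
  At g: []q requires q at every successor {e, g}.
    At e: q is true.
    At g: q is true.
  So []q is true at g.
  At g: <>[]p -> <>(p & q) is true, so ~(<>[]p -> <>(p & q)) is false.
    At g: <>[]p is false, <>(p & q) is true, so <>[]p -> <>(p & q) is true.
      At g: <>[]p requires []p at some successor in {e, g}.
        At e: []p is false.
        At g: []p is false.
      So <>[]p is false at g.
      At g: <>(p & q) requires p & q at some successor in {e, g}.
        p & q holds at e, so <>(p & q) is true at g.

Yes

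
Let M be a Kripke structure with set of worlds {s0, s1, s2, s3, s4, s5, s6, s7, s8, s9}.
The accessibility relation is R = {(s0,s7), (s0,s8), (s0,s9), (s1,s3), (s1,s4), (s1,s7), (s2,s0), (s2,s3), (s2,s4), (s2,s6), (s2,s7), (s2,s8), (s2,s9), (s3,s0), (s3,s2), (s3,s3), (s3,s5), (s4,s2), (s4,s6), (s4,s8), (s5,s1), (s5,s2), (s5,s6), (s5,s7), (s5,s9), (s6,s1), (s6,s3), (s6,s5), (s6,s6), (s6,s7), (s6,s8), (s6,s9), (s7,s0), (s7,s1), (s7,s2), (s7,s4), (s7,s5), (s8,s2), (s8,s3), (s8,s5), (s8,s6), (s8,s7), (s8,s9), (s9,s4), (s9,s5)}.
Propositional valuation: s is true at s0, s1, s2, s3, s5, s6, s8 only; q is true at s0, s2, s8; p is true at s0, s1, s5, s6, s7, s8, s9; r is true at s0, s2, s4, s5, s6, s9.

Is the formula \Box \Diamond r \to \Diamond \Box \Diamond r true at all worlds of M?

Yes

Let φ = \Box \Diamond r \to \Diamond \Box \Diamond r. Evaluate φ at each world:
  s0 (successors {s7, s8, s9}): φ is true.
  s1 (successors {s3, s4, s7}): φ is true.
  s2 (successors {s0, s3, s4, s6, s7, s8, s9}): φ is true.
  s3 (successors {s0, s2, s3, s5}): φ is true.
  s4 (successors {s2, s6, s8}): φ is true.
  s5 (successors {s1, s2, s6, s7, s9}): φ is true.
  s6 (successors {s1, s3, s5, s6, s7, s8, s9}): φ is true.
  s7 (successors {s0, s1, s2, s4, s5}): φ is true.
  s8 (successors {s2, s3, s5, s6, s7, s9}): φ is true.
  s9 (successors {s4, s5}): φ is true.
For instance, at s8:
  At s8: \Box \Diamond r is true, \Diamond \Box \Diamond r is true, so \Box \Diamond r \to \Diamond \Box \Diamond r is true.
    At s8: \Box \Diamond r requires \Diamond r at every successor {s2, s3, s5, s6, s7, s9}.
      At s2: \Diamond r is true.
      At s3: \Diamond r is true.
      At s5: \Diamond r is true.
      At s6: \Diamond r is true.
      At s7: \Diamond r is true.
      At s9: \Diamond r is true.
    So \Box \Diamond r is true at s8.
    At s8: \Diamond \Box \Diamond r requires \Box \Diamond r at some successor in {s2, s3, s5, s6, s7, s9}.
      \Box \Diamond r holds at s2, so \Diamond \Box \Diamond r is true at s8.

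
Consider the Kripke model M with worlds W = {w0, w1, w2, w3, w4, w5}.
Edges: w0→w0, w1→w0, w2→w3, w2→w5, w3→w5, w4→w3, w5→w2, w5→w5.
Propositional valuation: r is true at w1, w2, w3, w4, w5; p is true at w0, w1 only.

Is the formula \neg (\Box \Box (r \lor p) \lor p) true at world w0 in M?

No

Recall that \Box ψ holds at a world iff ψ holds at every accessible world, and \Diamond ψ holds iff ψ holds at some accessible world.
At w0: \Box \Box (r \lor p) \lor p is true, so \neg (\Box \Box (r \lor p) \lor p) is false.
  At w0: \Box \Box (r \lor p) is true, p is true, so \Box \Box (r \lor p) \lor p is true.
    At w0: \Box \Box (r \lor p) requires \Box (r \lor p) at every successor {w0}.
      At w0: \Box (r \lor p) is true.
    So \Box \Box (r \lor p) is true at w0.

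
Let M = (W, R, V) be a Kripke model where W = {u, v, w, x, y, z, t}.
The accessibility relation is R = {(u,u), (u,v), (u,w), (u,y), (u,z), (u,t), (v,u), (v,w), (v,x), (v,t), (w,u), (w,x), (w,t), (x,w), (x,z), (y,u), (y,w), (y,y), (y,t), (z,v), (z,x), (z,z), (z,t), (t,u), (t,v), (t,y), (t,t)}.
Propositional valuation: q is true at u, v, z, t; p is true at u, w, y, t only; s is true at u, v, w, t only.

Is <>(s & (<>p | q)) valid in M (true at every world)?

Let φ = <>(s & (<>p | q)). Evaluate φ at each world:
  u (successors {u, v, w, y, z, t}): φ is true.
  v (successors {u, w, x, t}): φ is true.
  w (successors {u, x, t}): φ is true.
  x (successors {w, z}): φ is true.
  y (successors {u, w, y, t}): φ is true.
  z (successors {v, x, z, t}): φ is true.
  t (successors {u, v, y, t}): φ is true.
For instance, at t:
  At t: <>(s & (<>p | q)) requires s & (<>p | q) at some successor in {u, v, y, t}.
    s & (<>p | q) holds at u, so <>(s & (<>p | q)) is true at t.
      At u: s is true, <>p | q is true, so s & (<>p | q) is true.

Yes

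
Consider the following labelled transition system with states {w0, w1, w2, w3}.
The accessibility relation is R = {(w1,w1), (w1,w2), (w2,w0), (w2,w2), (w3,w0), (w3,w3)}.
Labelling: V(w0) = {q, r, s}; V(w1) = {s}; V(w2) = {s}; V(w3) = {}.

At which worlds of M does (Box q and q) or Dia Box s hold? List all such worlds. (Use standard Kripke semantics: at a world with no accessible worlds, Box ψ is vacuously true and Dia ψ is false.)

Recall that Box ψ holds at a world iff ψ holds at every accessible world, and Dia ψ holds iff ψ holds at some accessible world.
Let φ = (Box q and q) or Dia Box s. Evaluate φ at each world:
  w0 (successors ∅): φ is true.
  w1 (successors {w1, w2}): φ is true.
  w2 (successors {w0, w2}): φ is true.
  w3 (successors {w0, w3}): φ is true.
For instance, at w1:
  At w1: Box q and q is false, Dia Box s is true, so (Box q and q) or Dia Box s is true.
    At w1: Box q is false, q is false, so Box q and q is false.
      At w1: Box q requires q at every successor {w1, w2}.
        q fails at w1, so Box q is false at w1.
    At w1: Dia Box s requires Box s at some successor in {w1, w2}.
      Box s holds at w1, so Dia Box s is true at w1.
Satisfying worlds: {w0, w1, w2, w3}

w0, w1, w2, w3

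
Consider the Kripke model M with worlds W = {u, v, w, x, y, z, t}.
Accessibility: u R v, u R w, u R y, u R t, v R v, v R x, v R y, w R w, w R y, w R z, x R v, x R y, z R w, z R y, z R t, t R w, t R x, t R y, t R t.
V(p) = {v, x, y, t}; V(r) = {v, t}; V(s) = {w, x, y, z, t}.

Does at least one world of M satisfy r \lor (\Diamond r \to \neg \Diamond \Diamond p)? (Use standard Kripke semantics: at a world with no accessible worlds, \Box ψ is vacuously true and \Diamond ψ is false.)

Let φ = r \lor (\Diamond r \to \neg \Diamond \Diamond p). Evaluate φ at each world:
  u (successors {v, w, y, t}): φ is false.
  v (successors {v, x, y}): φ is true.
  w (successors {w, y, z}): φ is true.
  x (successors {v, y}): φ is false.
  y (successors ∅): φ is true.
  z (successors {w, y, t}): φ is false.
  t (successors {w, x, y, t}): φ is true.
Detail at v (witness):
  At v: r is true, \Diamond r \to \neg \Diamond \Diamond p is false, so r \lor (\Diamond r \to \neg \Diamond \Diamond p) is true.
    At v: \Diamond r is true, \neg \Diamond \Diamond p is false, so \Diamond r \to \neg \Diamond \Diamond p is false.
      At v: \Diamond r requires r at some successor in {v, x, y}.
        r holds at v, so \Diamond r is true at v.
      At v: \Diamond \Diamond p is true, so \neg \Diamond \Diamond p is false.

Yes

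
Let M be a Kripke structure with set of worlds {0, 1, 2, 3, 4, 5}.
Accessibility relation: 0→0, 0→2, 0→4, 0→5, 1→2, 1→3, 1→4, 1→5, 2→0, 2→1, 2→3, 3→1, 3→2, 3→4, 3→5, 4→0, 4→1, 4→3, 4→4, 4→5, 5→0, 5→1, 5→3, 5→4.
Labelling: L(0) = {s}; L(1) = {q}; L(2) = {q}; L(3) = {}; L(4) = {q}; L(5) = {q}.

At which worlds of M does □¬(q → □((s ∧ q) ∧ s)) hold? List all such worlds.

Let φ = □¬(q → □((s ∧ q) ∧ s)). Evaluate φ at each world:
  0 (successors {0, 2, 4, 5}): φ is false.
  1 (successors {2, 3, 4, 5}): φ is false.
  2 (successors {0, 1, 3}): φ is false.
  3 (successors {1, 2, 4, 5}): φ is true.
  4 (successors {0, 1, 3, 4, 5}): φ is false.
  5 (successors {0, 1, 3, 4}): φ is false.
For instance, at 3:
  At 3: □¬(q → □((s ∧ q) ∧ s)) requires ¬(q → □((s ∧ q) ∧ s)) at every successor {1, 2, 4, 5}.
    At 1: ¬(q → □((s ∧ q) ∧ s)) is true.
    At 2: ¬(q → □((s ∧ q) ∧ s)) is true.
    At 4: ¬(q → □((s ∧ q) ∧ s)) is true.
    At 5: ¬(q → □((s ∧ q) ∧ s)) is true.
  So □¬(q → □((s ∧ q) ∧ s)) is true at 3.
Satisfying worlds: {3}

3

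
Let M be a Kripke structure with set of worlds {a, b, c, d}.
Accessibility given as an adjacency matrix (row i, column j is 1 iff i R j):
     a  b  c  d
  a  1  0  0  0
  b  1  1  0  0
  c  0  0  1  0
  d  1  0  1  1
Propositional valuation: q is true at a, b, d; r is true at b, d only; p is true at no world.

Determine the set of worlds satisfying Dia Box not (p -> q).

none

Let φ = Dia Box not (p -> q). Evaluate φ at each world:
  a (successors {a}): φ is false.
  b (successors {a, b}): φ is false.
  c (successors {c}): φ is false.
  d (successors {a, c, d}): φ is false.
For instance, at b:
  At b: Dia Box not (p -> q) requires Box not (p -> q) at some successor in {a, b}.
    At a: Box not (p -> q) is false.
    At b: Box not (p -> q) is false.
  So Dia Box not (p -> q) is false at b.
Satisfying worlds: none.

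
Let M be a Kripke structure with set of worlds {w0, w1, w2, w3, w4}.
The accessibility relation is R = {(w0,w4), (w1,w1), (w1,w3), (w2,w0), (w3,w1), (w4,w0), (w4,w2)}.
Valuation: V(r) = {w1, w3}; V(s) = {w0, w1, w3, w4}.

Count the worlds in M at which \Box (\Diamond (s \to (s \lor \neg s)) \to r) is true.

2

Let φ = \Box (\Diamond (s \to (s \lor \neg s)) \to r). Evaluate φ at each world:
  w0 (successors {w4}): φ is false.
  w1 (successors {w1, w3}): φ is true.
  w2 (successors {w0}): φ is false.
  w3 (successors {w1}): φ is true.
  w4 (successors {w0, w2}): φ is false.
For instance, at w2:
  At w2: \Box (\Diamond (s \to (s \lor \neg s)) \to r) requires \Diamond (s \to (s \lor \neg s)) \to r at every successor {w0}.
    \Diamond (s \to (s \lor \neg s)) \to r fails at w0, so \Box (\Diamond (s \to (s \lor \neg s)) \to r) is false at w2.
      At w0: \Diamond (s \to (s \lor \neg s)) is true, r is false, so \Diamond (s \to (s \lor \neg s)) \to r is false.
Satisfying worlds: {w1, w3}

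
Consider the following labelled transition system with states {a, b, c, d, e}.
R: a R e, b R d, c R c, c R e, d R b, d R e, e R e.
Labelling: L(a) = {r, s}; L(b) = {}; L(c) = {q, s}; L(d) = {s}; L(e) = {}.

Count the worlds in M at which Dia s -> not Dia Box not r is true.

3

Let φ = Dia s -> not Dia Box not r. Evaluate φ at each world:
  a (successors {e}): φ is true.
  b (successors {d}): φ is false.
  c (successors {c, e}): φ is false.
  d (successors {b, e}): φ is true.
  e (successors {e}): φ is true.
For instance, at b:
  At b: Dia s is true, not Dia Box not r is false, so Dia s -> not Dia Box not r is false.
    At b: Dia s requires s at some successor in {d}.
      s holds at d, so Dia s is true at b.
    At b: Dia Box not r is true, so not Dia Box not r is false.
      At b: Dia Box not r requires Box not r at some successor in {d}.
        Box not r holds at d, so Dia Box not r is true at b.
Satisfying worlds: {a, d, e}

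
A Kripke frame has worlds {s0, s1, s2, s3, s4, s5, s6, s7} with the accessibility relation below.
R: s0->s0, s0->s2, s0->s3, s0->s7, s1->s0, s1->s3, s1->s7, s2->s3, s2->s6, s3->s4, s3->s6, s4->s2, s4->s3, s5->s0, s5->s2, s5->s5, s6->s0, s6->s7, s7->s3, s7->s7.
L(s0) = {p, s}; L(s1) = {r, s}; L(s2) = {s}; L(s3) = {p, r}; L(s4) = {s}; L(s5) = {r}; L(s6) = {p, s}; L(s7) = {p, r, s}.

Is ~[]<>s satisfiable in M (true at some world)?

No

Recall that []ψ holds at a world iff ψ holds at every accessible world, and <>ψ holds iff ψ holds at some accessible world.
Let φ = ~[]<>s. Evaluate φ at each world:
  s0 (successors {s0, s2, s3, s7}): φ is false.
  s1 (successors {s0, s3, s7}): φ is false.
  s2 (successors {s3, s6}): φ is false.
  s3 (successors {s4, s6}): φ is false.
  s4 (successors {s2, s3}): φ is false.
  s5 (successors {s0, s2, s5}): φ is false.
  s6 (successors {s0, s7}): φ is false.
  s7 (successors {s3, s7}): φ is false.
For instance, at s5:
  At s5: []<>s is true, so ~[]<>s is false.
    At s5: []<>s requires <>s at every successor {s0, s2, s5}.
      At s0: <>s is true.
      At s2: <>s is true.
      At s5: <>s is true.
    So []<>s is true at s5.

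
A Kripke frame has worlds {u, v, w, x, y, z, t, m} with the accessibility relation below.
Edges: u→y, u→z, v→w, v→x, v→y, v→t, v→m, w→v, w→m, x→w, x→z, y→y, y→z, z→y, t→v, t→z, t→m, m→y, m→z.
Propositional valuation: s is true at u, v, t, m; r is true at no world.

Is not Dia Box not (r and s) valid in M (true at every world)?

No

Let φ = not Dia Box not (r and s). Evaluate φ at each world:
  u (successors {y, z}): φ is false.
  v (successors {w, x, y, t, m}): φ is false.
  w (successors {v, m}): φ is false.
  x (successors {w, z}): φ is false.
  y (successors {y, z}): φ is false.
  z (successors {y}): φ is false.
  t (successors {v, z, m}): φ is false.
  m (successors {y, z}): φ is false.
Detail at u (counterexample):
  At u: Dia Box not (r and s) is true, so not Dia Box not (r and s) is false.
    At u: Dia Box not (r and s) requires Box not (r and s) at some successor in {y, z}.
      Box not (r and s) holds at y, so Dia Box not (r and s) is true at u.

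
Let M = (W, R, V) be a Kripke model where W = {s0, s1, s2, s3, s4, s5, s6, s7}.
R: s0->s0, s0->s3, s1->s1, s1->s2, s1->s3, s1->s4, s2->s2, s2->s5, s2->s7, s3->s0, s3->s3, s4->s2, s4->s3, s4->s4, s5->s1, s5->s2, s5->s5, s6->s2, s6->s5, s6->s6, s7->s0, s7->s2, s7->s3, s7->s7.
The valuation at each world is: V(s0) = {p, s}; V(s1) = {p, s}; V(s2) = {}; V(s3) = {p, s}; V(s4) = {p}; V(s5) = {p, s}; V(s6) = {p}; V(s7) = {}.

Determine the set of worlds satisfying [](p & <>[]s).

s0, s3

Let φ = [](p & <>[]s). Evaluate φ at each world:
  s0 (successors {s0, s3}): φ is true.
  s1 (successors {s1, s2, s3, s4}): φ is false.
  s2 (successors {s2, s5, s7}): φ is false.
  s3 (successors {s0, s3}): φ is true.
  s4 (successors {s2, s3, s4}): φ is false.
  s5 (successors {s1, s2, s5}): φ is false.
  s6 (successors {s2, s5, s6}): φ is false.
  s7 (successors {s0, s2, s3, s7}): φ is false.
For instance, at s3:
  At s3: [](p & <>[]s) requires p & <>[]s at every successor {s0, s3}.
      At s0: p is true, <>[]s is true, so p & <>[]s is true.
      At s3: p is true, <>[]s is true, so p & <>[]s is true.
  So [](p & <>[]s) is true at s3.
Satisfying worlds: {s0, s3}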